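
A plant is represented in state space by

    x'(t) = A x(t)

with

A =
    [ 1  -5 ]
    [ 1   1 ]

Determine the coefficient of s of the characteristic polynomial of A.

-2

For a 2×2 matrix, det(sI - A) = s^2 - (tr A)s + det A.
tr A = 2, det A = 6.
So p(s) = s^2 - 2s + 6.
The coefficient of s is -2.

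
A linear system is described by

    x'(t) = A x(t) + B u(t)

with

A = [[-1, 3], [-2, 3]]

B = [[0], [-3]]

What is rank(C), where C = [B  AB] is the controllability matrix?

2

AB = [[-9], [-9]]
Controllability matrix C = [B  AB] = [[0, -9], [-3, -9]]
det(C) = 0·(-9) - (-9)·(-3) = 0 - 27 = -27 ≠ 0, so rank(C) = 2.
rank(C) = 2 = n, so the pair (A, B) is completely controllable.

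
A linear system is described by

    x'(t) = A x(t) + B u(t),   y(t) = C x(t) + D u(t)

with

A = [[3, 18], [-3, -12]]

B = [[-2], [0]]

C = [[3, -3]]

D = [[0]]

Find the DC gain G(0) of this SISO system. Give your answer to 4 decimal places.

G(0) = C(-A)^{-1}B + D = -C A^{-1} B + D.
det A = 18, so A^{-1} = (1/18)·adj(A) = [[-2/3, -1], [1/6, 1/6]]
A^{-1} B = [4/3, -1/3]^T
C A^{-1} B = 5
G(0) = D - C A^{-1} B = 0 - (5) = -5

-5.0000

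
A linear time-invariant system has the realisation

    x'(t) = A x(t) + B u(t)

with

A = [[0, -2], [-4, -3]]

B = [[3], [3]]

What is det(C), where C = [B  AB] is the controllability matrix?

AB = [[-6], [-21]]
Controllability matrix C = [B  AB] = [[3, -6], [3, -21]]
det(C) = 3·(-21) - (-6)·3 = -63 - (-18) = -45
Since det(C) ≠ 0, rank(C) = 2 and the system is completely controllable.

-45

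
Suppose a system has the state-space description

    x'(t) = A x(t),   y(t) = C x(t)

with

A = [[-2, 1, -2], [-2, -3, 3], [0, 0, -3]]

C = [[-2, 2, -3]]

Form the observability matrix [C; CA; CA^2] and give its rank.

3

CA = [[0, -8, 19]]
CA^2 = [[16, 24, -81]]
Observability matrix O = [C; CA; CA^2] = [[-2, 2, -3], [0, -8, 19], [16, 24, -81]]
det(O) = (-2)·((-8)·(-81) - 19·24) - 2·(0·(-81) - 19·16) + (-3)·(0·24 - (-8)·16) = (-2)·192 - 2·(-304) + (-3)·128 = -160 ≠ 0, so rank(O) = 3.
rank(O) = 3 = n, so the pair (A, C) is completely observable.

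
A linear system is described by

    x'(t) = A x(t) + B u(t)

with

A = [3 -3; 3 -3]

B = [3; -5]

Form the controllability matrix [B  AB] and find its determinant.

AB = [[24], [24]]
Controllability matrix C = [B  AB] = [[3, 24], [-5, 24]]
det(C) = 3·24 - 24·(-5) = 72 - (-120) = 192
Since det(C) ≠ 0, rank(C) = 2 and the system is completely controllable.

192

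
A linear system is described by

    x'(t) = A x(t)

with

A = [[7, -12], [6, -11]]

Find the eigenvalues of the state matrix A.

-5, 1

det(sI - A) = s^2 - (tr A)s + det A, with tr A = 7 + (-11) = -4 and det A = 7·(-11) - (-12)·6 = -77 - (-72) = -5.
So p(s) = det(sI - A) = s^2 + 4s - 5.
Factor s^2 + 4s - 5: two numbers with sum -4 and product -5 are 1 and -5, so s^2 + 4s - 5 = (s - 1)(s + 5).
Hence p(s) = (s - 1) (s + 5), with roots -5, 1.
At least one eigenvalue has non-negative real part, so the system is not asymptotically stable.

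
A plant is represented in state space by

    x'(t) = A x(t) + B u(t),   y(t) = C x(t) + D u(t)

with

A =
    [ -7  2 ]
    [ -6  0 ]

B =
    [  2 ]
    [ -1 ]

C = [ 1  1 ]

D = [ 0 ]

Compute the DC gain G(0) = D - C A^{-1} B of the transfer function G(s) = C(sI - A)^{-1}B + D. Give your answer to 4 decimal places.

-1.7500

G(0) = C(-A)^{-1}B + D = -C A^{-1} B + D.
det A = 12, so A^{-1} = (1/12)·adj(A) = [[0, -1/6], [1/2, -7/12]]
A^{-1} B = [1/6, 19/12]^T
C A^{-1} B = 7/4
G(0) = D - C A^{-1} B = 0 - (7/4) = -7/4 ≈ -1.7500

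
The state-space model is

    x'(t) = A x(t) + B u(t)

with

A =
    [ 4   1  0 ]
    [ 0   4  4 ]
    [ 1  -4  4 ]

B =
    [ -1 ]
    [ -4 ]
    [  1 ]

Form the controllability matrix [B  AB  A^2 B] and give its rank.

AB = [[-8], [-12], [19]]
A^2B = [[-44], [28], [116]]
Controllability matrix C = [B  AB  A^2B] = [[-1, -8, -44], [-4, -12, 28], [1, 19, 116]]
det(C) = (-1)·((-12)·116 - 28·19) - (-8)·((-4)·116 - 28·1) + (-44)·((-4)·19 - (-12)·1) = (-1)·(-1924) - (-8)·(-492) + (-44)·(-64) = 804 ≠ 0, so rank(C) = 3.
rank(C) = 3 = n, so the pair (A, B) is completely controllable.

3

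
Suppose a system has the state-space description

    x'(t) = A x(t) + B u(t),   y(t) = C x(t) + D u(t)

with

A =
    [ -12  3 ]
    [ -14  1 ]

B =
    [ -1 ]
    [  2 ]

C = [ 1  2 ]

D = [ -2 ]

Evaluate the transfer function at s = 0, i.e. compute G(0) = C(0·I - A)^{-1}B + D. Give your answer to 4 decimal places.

G(0) = C(-A)^{-1}B + D = -C A^{-1} B + D.
det A = 30, so A^{-1} = (1/30)·adj(A) = [[1/30, -1/10], [7/15, -2/5]]
A^{-1} B = [-7/30, -19/15]^T
C A^{-1} B = -83/30
G(0) = D - C A^{-1} B = -2 - (-83/30) = 23/30 ≈ 0.7667

0.7667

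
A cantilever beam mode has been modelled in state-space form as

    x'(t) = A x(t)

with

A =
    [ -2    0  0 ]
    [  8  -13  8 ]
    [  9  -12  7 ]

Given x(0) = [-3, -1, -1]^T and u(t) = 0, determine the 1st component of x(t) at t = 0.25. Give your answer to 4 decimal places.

-1.8196

det(sI - A) = s^3 - (tr A)s^2 + (M11 + M22 + M33)s - det A, where Mii is the 2×2 principal minor of A obtained by deleting row i and column i.
tr A = (-2) + (-13) + 7 = -8; M11 = (-13)·7 - 8·(-12) = -91 - (-96) = 5; M22 = (-2)·7 - 0·9 = -14 - 0 = -14; M33 = (-2)·(-13) - 0·8 = 26 - 0 = 26; sum of minors = 17.
det A = (-2)·((-13)·7 - 8·(-12)) - 0·(8·7 - 8·9) + 0·(8·(-12) - (-13)·9) = (-2)·5 - 0·(-16) + 0·21 = -10.
So p(s) = det(sI - A) = s^3 + 8s^2 + 17s + 10.
Rational-root test: any integer root divides 10. Testing small divisors, s = -1 works: p(-1) = -1 + 8 + (-17) + 10 = 0, so (s + 1) is a factor.
Dividing, p(s) = (s + 1)(s^2 + 7s + 10).
Factor s^2 + 7s + 10: two numbers with sum -7 and product 10 are -2 and -5, so s^2 + 7s + 10 = (s + 2)(s + 5).
Hence p(s) = (s + 1) (s + 2) (s + 5), with roots -5, -2, -1.
The eigenvalues -5, -2, -1 are distinct and real, so A is diagonalisable and x(t) = e^{At} x(0) = V diag(e^{λ_i t}) V^{-1} x(0), where the columns of V are the eigenvectors.
λ = -5: A - (-5)I = [[3, 0, 0], [8, -8, 8], [9, -12, 12]]. v must be orthogonal to every row; (row 1) × (row 2) = [0, -24, -24], so take v_1 = [0, 1, 1]^T.
λ = -2: A - (-2)I = [[0, 0, 0], [8, -11, 8], [9, -12, 9]]. v must be orthogonal to every row; (row 2) × (row 3) = [-3, 0, 3], so take v_2 = [1, 0, -1]^T.
λ = -1: A - (-1)I = [[-1, 0, 0], [8, -12, 8], [9, -12, 8]]. v must be orthogonal to every row; (row 1) × (row 2) = [0, 8, 12], so take v_3 = [0, 2, 3]^T.
V = [v_1 v_2 v_3] = [[0, 1, 0], [1, 0, 2], [1, -1, 3]] has det V = -1, so V^{-1} = adj(V)/det V = [[-2, 3, -2], [1, 0, 0], [1, -1, 1]].
Modal coordinates z(0) = V^{-1} x(0): (-2)·(-3) + 3·(-1) + (-2)·(-1) = 5; 1·(-3) + 0·(-1) + 0·(-1) = -3; 1·(-3) + (-1)·(-1) + 1·(-1) = -3; so z(0) = [5, -3, -3]^T.
x_1(t) = Σ_i (v_i)_1 · z_i(0) · e^{λ_i t} (row 1 of V times the modal terms).
x_1(0.25) = 0·5·e^{-5·0.25} + 1·(-3)·e^{-2·0.25} + 0·(-3)·e^{-1·0.25} = 0·0.286505 + (-3)·0.606531 + 0·0.778801 = -1.8196.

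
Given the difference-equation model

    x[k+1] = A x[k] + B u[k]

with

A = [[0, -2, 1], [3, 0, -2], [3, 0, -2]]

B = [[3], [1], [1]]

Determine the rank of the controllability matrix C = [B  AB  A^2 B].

AB = [[-1], [7], [7]]
A^2B = [[-7], [-17], [-17]]
Controllability matrix C = [B  AB  A^2B] = [[3, -1, -7], [1, 7, -17], [1, 7, -17]]
The rows r1, r2, r3 of C are linearly dependent: -r2 + r3 = 0 (check each entry), so rank(C) ≤ 2.
The 2×2 minor from rows 1, 2, columns 1, 2 is 3·7 - (-1)·1 = 21 - (-1) = 22 ≠ 0, so rank(C) = 2.
rank(C) = 2 < n = 3, so the pair (A, B) is not completely controllable.

2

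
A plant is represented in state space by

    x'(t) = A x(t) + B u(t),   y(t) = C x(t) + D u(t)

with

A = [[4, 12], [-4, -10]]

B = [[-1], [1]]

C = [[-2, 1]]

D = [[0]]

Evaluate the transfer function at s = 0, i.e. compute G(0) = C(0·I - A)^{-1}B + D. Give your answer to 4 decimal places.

G(0) = C(-A)^{-1}B + D = -C A^{-1} B + D.
det A = 8, so A^{-1} = (1/8)·adj(A) = [[-5/4, -3/2], [1/2, 1/2]]
A^{-1} B = [-1/4, 0]^T
C A^{-1} B = 1/2
G(0) = D - C A^{-1} B = 0 - (1/2) = -1/2 ≈ -0.5000

-0.5000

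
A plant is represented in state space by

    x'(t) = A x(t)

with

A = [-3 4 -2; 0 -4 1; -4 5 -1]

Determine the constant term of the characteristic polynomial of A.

Expand det(sI - A) for the 3×3 matrix.
p(s) = s^3 + 8s^2 + 6s - 19.
(Check: constant term = det(-A) = (-1)^3 det A = -19; coefficient of s^2 = -tr A = 8.)
The constant term is -19.

-19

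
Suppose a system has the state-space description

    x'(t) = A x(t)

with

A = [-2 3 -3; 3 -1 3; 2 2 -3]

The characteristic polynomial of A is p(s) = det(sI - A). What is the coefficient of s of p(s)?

Expand det(sI - A) for the 3×3 matrix.
p(s) = s^3 + 6s^2 + 2s - 27.
(Check: constant term = det(-A) = (-1)^3 det A = -27; coefficient of s^2 = -tr A = 6.)
The coefficient of s is 2.

2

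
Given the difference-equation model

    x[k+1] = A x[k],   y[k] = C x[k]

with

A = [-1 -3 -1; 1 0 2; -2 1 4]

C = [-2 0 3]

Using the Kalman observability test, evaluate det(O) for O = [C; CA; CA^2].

CA = [[-4, 9, 14]]
CA^2 = [[-15, 26, 78]]
Observability matrix O = [C; CA; CA^2] = [[-2, 0, 3], [-4, 9, 14], [-15, 26, 78]]
Expanding along the first row, det(O) = (-2)·(9·78 - 14·26) - 0·((-4)·78 - 14·(-15)) + 3·((-4)·26 - 9·(-15)) = (-2)·338 - 0·(-102) + 3·31 = -583
Since det(O) ≠ 0, rank(O) = 3 and the system is completely observable.

-583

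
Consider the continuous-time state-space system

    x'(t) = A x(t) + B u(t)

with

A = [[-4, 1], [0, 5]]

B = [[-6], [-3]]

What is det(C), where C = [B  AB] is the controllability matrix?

AB = [[21], [-15]]
Controllability matrix C = [B  AB] = [[-6, 21], [-3, -15]]
det(C) = (-6)·(-15) - 21·(-3) = 90 - (-63) = 153
Since det(C) ≠ 0, rank(C) = 2 and the system is completely controllable.

153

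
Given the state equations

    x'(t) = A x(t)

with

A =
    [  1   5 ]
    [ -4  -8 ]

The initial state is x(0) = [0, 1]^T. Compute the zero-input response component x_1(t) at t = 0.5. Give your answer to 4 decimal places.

0.4390

det(sI - A) = s^2 - (tr A)s + det A, with tr A = 1 + (-8) = -7 and det A = 1·(-8) - 5·(-4) = -8 - (-20) = 12.
So p(s) = det(sI - A) = s^2 + 7s + 12.
Factor s^2 + 7s + 12: two numbers with sum -7 and product 12 are -3 and -4, so s^2 + 7s + 12 = (s + 3)(s + 4).
Hence p(s) = (s + 3) (s + 4), with roots -4, -3.
The eigenvalues -4, -3 are distinct and real, so A is diagonalisable and x(t) = e^{At} x(0) = V diag(e^{λ_i t}) V^{-1} x(0), where the columns of V are the eigenvectors.
λ = -4: A - (-4)I = [[5, 5], [-4, -4]]. Row 1 gives 5·v1 + 5·v2 = 0, so take v_1 = [-1, 1]^T.
λ = -3: A - (-3)I = [[4, 5], [-4, -5]]. Row 1 gives 4·v1 + 5·v2 = 0, so take v_2 = [5, -4]^T.
V = [v_1 v_2] = [[-1, 5], [1, -4]] has det V = -1, so V^{-1} = adj(V)/det V = [[4, 5], [1, 1]].
Modal coordinates z(0) = V^{-1} x(0): 4·0 + 5·1 = 5; 1·0 + 1·1 = 1; so z(0) = [5, 1]^T.
x_1(t) = Σ_i (v_i)_1 · z_i(0) · e^{λ_i t} (row 1 of V times the modal terms).
x_1(0.5) = (-1)·5·e^{-4·0.5} + 5·1·e^{-3·0.5} = (-5)·0.135335 + 5·0.223130 = 0.4390.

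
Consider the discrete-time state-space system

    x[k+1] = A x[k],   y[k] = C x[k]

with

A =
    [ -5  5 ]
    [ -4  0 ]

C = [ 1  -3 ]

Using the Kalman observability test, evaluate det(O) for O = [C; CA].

26

CA = [[7, 5]]
Observability matrix O = [C; CA] = [[1, -3], [7, 5]]
det(O) = 1·5 - (-3)·7 = 5 - (-21) = 26
Since det(O) ≠ 0, rank(O) = 2 and the system is completely observable.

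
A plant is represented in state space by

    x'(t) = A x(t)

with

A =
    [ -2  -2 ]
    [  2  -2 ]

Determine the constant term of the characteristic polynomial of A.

8

For a 2×2 matrix, det(sI - A) = s^2 - (tr A)s + det A.
tr A = -4, det A = 8.
So p(s) = s^2 + 4s + 8.
The constant term is 8.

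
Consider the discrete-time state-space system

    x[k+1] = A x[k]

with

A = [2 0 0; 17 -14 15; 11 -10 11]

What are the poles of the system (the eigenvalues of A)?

det(zI - A) = z^3 - (tr A)z^2 + (M11 + M22 + M33)z - det A, where Mii is the 2×2 principal minor of A obtained by deleting row i and column i.
tr A = 2 + (-14) + 11 = -1; M11 = (-14)·11 - 15·(-10) = -154 - (-150) = -4; M22 = 2·11 - 0·11 = 22 - 0 = 22; M33 = 2·(-14) - 0·17 = -28 - 0 = -28; sum of minors = -10.
det A = 2·((-14)·11 - 15·(-10)) - 0·(17·11 - 15·11) + 0·(17·(-10) - (-14)·11) = 2·(-4) - 0·22 + 0·(-16) = -8.
So p(z) = det(zI - A) = z^3 + z^2 - 10z + 8.
Rational-root test: any integer root divides 8. Testing small divisors, z = 1 works: p(1) = 1 + 1 + (-10) + 8 = 0, so (z - 1) is a factor.
Dividing, p(z) = (z - 1)(z^2 + 2z - 8).
Factor z^2 + 2z - 8: two numbers with sum -2 and product -8 are 2 and -4, so z^2 + 2z - 8 = (z - 2)(z + 4).
Hence p(z) = (z - 2) (z - 1) (z + 4), with roots -4, 1, 2.

-4, 1, 2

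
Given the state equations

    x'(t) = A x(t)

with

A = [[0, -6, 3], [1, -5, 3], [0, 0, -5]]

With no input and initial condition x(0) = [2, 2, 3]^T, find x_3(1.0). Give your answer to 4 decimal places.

0.0202

det(sI - A) = s^3 - (tr A)s^2 + (M11 + M22 + M33)s - det A, where Mii is the 2×2 principal minor of A obtained by deleting row i and column i.
tr A = 0 + (-5) + (-5) = -10; M11 = (-5)·(-5) - 3·0 = 25 - 0 = 25; M22 = 0·(-5) - 3·0 = 0 - 0 = 0; M33 = 0·(-5) - (-6)·1 = 0 - (-6) = 6; sum of minors = 31.
det A = 0·((-5)·(-5) - 3·0) - (-6)·(1·(-5) - 3·0) + 3·(1·0 - (-5)·0) = 0·25 - (-6)·(-5) + 3·0 = -30.
So p(s) = det(sI - A) = s^3 + 10s^2 + 31s + 30.
Rational-root test: any integer root divides 30. Testing small divisors, s = -2 works: p(-2) = -8 + 40 + (-62) + 30 = 0, so (s + 2) is a factor.
Dividing, p(s) = (s + 2)(s^2 + 8s + 15).
Factor s^2 + 8s + 15: two numbers with sum -8 and product 15 are -3 and -5, so s^2 + 8s + 15 = (s + 3)(s + 5).
Hence p(s) = (s + 2) (s + 3) (s + 5), with roots -5, -3, -2.
The eigenvalues -5, -3, -2 are distinct and real, so A is diagonalisable and x(t) = e^{At} x(0) = V diag(e^{λ_i t}) V^{-1} x(0), where the columns of V are the eigenvectors.
λ = -5: A - (-5)I = [[5, -6, 3], [1, 0, 3], [0, 0, 0]]. v must be orthogonal to every row; (row 1) × (row 2) = [-18, -12, 6], so take v_1 = [3, 2, -1]^T.
λ = -3: A - (-3)I = [[3, -6, 3], [1, -2, 3], [0, 0, -2]]. v must be orthogonal to every row; (row 1) × (row 2) = [-12, -6, 0], so take v_2 = [2, 1, 0]^T.
λ = -2: A - (-2)I = [[2, -6, 3], [1, -3, 3], [0, 0, -3]]. v must be orthogonal to every row; (row 1) × (row 2) = [-9, -3, 0], so take v_3 = [-3, -1, 0]^T.
V = [v_1 v_2 v_3] = [[3, 2, -3], [2, 1, -1], [-1, 0, 0]] has det V = -1, so V^{-1} = adj(V)/det V = [[0, 0, -1], [-1, 3, 3], [-1, 2, 1]].
Modal coordinates z(0) = V^{-1} x(0): 0·2 + 0·2 + (-1)·3 = -3; (-1)·2 + 3·2 + 3·3 = 13; (-1)·2 + 2·2 + 1·3 = 5; so z(0) = [-3, 13, 5]^T.
x_3(t) = Σ_i (v_i)_3 · z_i(0) · e^{λ_i t} (row 3 of V times the modal terms).
x_3(1.0) = (-1)·(-3)·e^{-5·1.0} + 0·13·e^{-3·1.0} + 0·5·e^{-2·1.0} = 3·0.006738 + 0·0.049787 + 0·0.135335 = 0.0202.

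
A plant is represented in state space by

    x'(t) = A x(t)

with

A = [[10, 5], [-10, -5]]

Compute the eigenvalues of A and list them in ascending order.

0, 5

det(sI - A) = s^2 - (tr A)s + det A, with tr A = 10 + (-5) = 5 and det A = 10·(-5) - 5·(-10) = -50 - (-50) = 0.
So p(s) = det(sI - A) = s^2 - 5s.
Factor s^2 - 5s: two numbers with sum 5 and product 0 are 5 and 0, so s^2 - 5s = s(s - 5).
Hence p(s) = s (s - 5), with roots 0, 5.
At least one eigenvalue has non-negative real part, so the system is not asymptotically stable.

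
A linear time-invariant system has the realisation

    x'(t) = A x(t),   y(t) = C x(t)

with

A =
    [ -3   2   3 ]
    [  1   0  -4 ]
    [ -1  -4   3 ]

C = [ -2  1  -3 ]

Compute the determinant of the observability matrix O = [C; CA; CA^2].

-5009

CA = [[10, 8, -19]]
CA^2 = [[-3, 96, -59]]
Observability matrix O = [C; CA; CA^2] = [[-2, 1, -3], [10, 8, -19], [-3, 96, -59]]
Expanding along the first row, det(O) = (-2)·(8·(-59) - (-19)·96) - 1·(10·(-59) - (-19)·(-3)) + (-3)·(10·96 - 8·(-3)) = (-2)·1352 - 1·(-647) + (-3)·984 = -5009
Since det(O) ≠ 0, rank(O) = 3 and the system is completely observable.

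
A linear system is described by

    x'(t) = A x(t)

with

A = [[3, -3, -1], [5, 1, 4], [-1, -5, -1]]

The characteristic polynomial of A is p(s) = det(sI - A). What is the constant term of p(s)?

Expand det(sI - A) for the 3×3 matrix.
p(s) = s^3 - 3s^2 + 33s - 78.
(Check: constant term = det(-A) = (-1)^3 det A = -78; coefficient of s^2 = -tr A = -3.)
The constant term is -78.

-78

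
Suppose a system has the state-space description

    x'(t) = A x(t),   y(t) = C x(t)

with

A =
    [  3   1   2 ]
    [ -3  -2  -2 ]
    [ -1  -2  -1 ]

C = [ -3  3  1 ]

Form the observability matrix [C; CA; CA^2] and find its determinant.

-1644

CA = [[-19, -11, -13]]
CA^2 = [[-11, 29, -3]]
Observability matrix O = [C; CA; CA^2] = [[-3, 3, 1], [-19, -11, -13], [-11, 29, -3]]
Expanding along the first row, det(O) = (-3)·((-11)·(-3) - (-13)·29) - 3·((-19)·(-3) - (-13)·(-11)) + 1·((-19)·29 - (-11)·(-11)) = (-3)·410 - 3·(-86) + 1·(-672) = -1644
Since det(O) ≠ 0, rank(O) = 3 and the system is completely observable.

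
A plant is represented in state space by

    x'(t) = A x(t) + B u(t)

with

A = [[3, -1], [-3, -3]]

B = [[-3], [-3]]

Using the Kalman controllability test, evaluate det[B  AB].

AB = [[-6], [18]]
Controllability matrix C = [B  AB] = [[-3, -6], [-3, 18]]
det(C) = (-3)·18 - (-6)·(-3) = -54 - 18 = -72
Since det(C) ≠ 0, rank(C) = 2 and the system is completely controllable.

-72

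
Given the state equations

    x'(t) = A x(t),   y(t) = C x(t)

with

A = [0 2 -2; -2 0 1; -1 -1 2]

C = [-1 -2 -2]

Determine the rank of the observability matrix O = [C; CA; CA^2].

3

CA = [[6, 0, -4]]
CA^2 = [[4, 16, -20]]
Observability matrix O = [C; CA; CA^2] = [[-1, -2, -2], [6, 0, -4], [4, 16, -20]]
det(O) = (-1)·(0·(-20) - (-4)·16) - (-2)·(6·(-20) - (-4)·4) + (-2)·(6·16 - 0·4) = (-1)·64 - (-2)·(-104) + (-2)·96 = -464 ≠ 0, so rank(O) = 3.
rank(O) = 3 = n, so the pair (A, C) is completely observable.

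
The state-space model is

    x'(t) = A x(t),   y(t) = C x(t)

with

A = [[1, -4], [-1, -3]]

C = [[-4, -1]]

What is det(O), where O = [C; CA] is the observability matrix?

CA = [[-3, 19]]
Observability matrix O = [C; CA] = [[-4, -1], [-3, 19]]
det(O) = (-4)·19 - (-1)·(-3) = -76 - 3 = -79
Since det(O) ≠ 0, rank(O) = 2 and the system is completely observable.

-79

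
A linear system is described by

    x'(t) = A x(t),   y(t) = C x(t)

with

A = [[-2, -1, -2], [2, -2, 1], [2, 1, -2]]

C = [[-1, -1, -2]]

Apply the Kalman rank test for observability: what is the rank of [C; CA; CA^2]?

3

CA = [[-4, 1, 5]]
CA^2 = [[20, 7, -1]]
Observability matrix O = [C; CA; CA^2] = [[-1, -1, -2], [-4, 1, 5], [20, 7, -1]]
det(O) = (-1)·(1·(-1) - 5·7) - (-1)·((-4)·(-1) - 5·20) + (-2)·((-4)·7 - 1·20) = (-1)·(-36) - (-1)·(-96) + (-2)·(-48) = 36 ≠ 0, so rank(O) = 3.
rank(O) = 3 = n, so the pair (A, C) is completely observable.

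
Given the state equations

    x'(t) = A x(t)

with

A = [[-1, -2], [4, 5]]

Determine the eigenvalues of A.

det(sI - A) = s^2 - (tr A)s + det A, with tr A = (-1) + 5 = 4 and det A = (-1)·5 - (-2)·4 = -5 - (-8) = 3.
So p(s) = det(sI - A) = s^2 - 4s + 3.
Factor s^2 - 4s + 3: two numbers with sum 4 and product 3 are 3 and 1, so s^2 - 4s + 3 = (s - 3)(s - 1).
Hence p(s) = (s - 3) (s - 1), with roots 1, 3.
At least one eigenvalue has non-negative real part, so the system is not asymptotically stable.

1, 3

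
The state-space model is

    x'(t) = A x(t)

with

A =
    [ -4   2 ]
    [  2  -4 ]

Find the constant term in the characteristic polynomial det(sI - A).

For a 2×2 matrix, det(sI - A) = s^2 - (tr A)s + det A.
tr A = -8, det A = 12.
So p(s) = s^2 + 8s + 12.
The constant term is 12.

12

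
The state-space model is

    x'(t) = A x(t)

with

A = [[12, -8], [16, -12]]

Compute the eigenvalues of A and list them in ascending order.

det(sI - A) = s^2 - (tr A)s + det A, with tr A = 12 + (-12) = 0 and det A = 12·(-12) - (-8)·16 = -144 - (-128) = -16.
So p(s) = det(sI - A) = s^2 - 16.
Factor s^2 - 16: two numbers with sum 0 and product -16 are 4 and -4, so s^2 - 16 = (s - 4)(s + 4).
Hence p(s) = (s - 4) (s + 4), with roots -4, 4.
At least one eigenvalue has non-negative real part, so the system is not asymptotically stable.

-4, 4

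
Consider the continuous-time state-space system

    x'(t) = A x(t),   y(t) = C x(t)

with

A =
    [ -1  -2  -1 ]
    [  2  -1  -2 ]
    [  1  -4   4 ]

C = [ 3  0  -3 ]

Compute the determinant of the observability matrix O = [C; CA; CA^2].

3024

CA = [[-6, 6, -15]]
CA^2 = [[3, 66, -66]]
Observability matrix O = [C; CA; CA^2] = [[3, 0, -3], [-6, 6, -15], [3, 66, -66]]
Expanding along the first row, det(O) = 3·(6·(-66) - (-15)·66) - 0·((-6)·(-66) - (-15)·3) + (-3)·((-6)·66 - 6·3) = 3·594 - 0·441 + (-3)·(-414) = 3024
Since det(O) ≠ 0, rank(O) = 3 and the system is completely observable.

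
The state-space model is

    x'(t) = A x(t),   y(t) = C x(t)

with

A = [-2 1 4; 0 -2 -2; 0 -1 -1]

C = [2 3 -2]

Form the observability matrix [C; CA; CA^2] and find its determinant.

CA = [[-4, -2, 4]]
CA^2 = [[8, -4, -16]]
Observability matrix O = [C; CA; CA^2] = [[2, 3, -2], [-4, -2, 4], [8, -4, -16]]
Expanding along the first row, det(O) = 2·((-2)·(-16) - 4·(-4)) - 3·((-4)·(-16) - 4·8) + (-2)·((-4)·(-4) - (-2)·8) = 2·48 - 3·32 + (-2)·32 = -64
Since det(O) ≠ 0, rank(O) = 3 and the system is completely observable.

-64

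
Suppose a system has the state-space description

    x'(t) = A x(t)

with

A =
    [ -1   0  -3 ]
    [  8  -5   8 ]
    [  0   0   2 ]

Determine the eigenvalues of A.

det(sI - A) = s^3 - (tr A)s^2 + (M11 + M22 + M33)s - det A, where Mii is the 2×2 principal minor of A obtained by deleting row i and column i.
tr A = (-1) + (-5) + 2 = -4; M11 = (-5)·2 - 8·0 = -10 - 0 = -10; M22 = (-1)·2 - (-3)·0 = -2 - 0 = -2; M33 = (-1)·(-5) - 0·8 = 5 - 0 = 5; sum of minors = -7.
det A = (-1)·((-5)·2 - 8·0) - 0·(8·2 - 8·0) + (-3)·(8·0 - (-5)·0) = (-1)·(-10) - 0·16 + (-3)·0 = 10.
So p(s) = det(sI - A) = s^3 + 4s^2 - 7s - 10.
Rational-root test: any integer root divides -10. Testing small divisors, s = -1 works: p(-1) = -1 + 4 + 7 + (-10) = 0, so (s + 1) is a factor.
Dividing, p(s) = (s + 1)(s^2 + 3s - 10).
Factor s^2 + 3s - 10: two numbers with sum -3 and product -10 are 2 and -5, so s^2 + 3s - 10 = (s - 2)(s + 5).
Hence p(s) = (s - 2) (s + 1) (s + 5), with roots -5, -1, 2.
At least one eigenvalue has non-negative real part, so the system is not asymptotically stable.

-5, -1, 2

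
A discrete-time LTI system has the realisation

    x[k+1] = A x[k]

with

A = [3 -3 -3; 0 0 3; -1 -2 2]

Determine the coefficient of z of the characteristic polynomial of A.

9

Expand det(zI - A) for the 3×3 matrix.
p(z) = z^3 - 5z^2 + 9z - 27.
(Check: constant term = det(-A) = (-1)^3 det A = -27; coefficient of z^2 = -tr A = -5.)
The coefficient of z is 9.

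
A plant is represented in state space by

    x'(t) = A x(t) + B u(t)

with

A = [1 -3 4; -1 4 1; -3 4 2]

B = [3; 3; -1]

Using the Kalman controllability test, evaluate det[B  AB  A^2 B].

AB = [[-10], [8], [1]]
A^2B = [[-30], [43], [64]]
Controllability matrix C = [B  AB  A^2B] = [[3, -10, -30], [3, 8, 43], [-1, 1, 64]]
Expanding along the first row, det(C) = 3·(8·64 - 43·1) - (-10)·(3·64 - 43·(-1)) + (-30)·(3·1 - 8·(-1)) = 3·469 - (-10)·235 + (-30)·11 = 3427
Since det(C) ≠ 0, rank(C) = 3 and the system is completely controllable.

3427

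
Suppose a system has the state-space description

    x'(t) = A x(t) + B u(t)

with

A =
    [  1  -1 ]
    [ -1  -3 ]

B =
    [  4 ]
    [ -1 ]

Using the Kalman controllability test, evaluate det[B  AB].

AB = [[5], [-1]]
Controllability matrix C = [B  AB] = [[4, 5], [-1, -1]]
det(C) = 4·(-1) - 5·(-1) = -4 - (-5) = 1
Since det(C) ≠ 0, rank(C) = 2 and the system is completely controllable.

1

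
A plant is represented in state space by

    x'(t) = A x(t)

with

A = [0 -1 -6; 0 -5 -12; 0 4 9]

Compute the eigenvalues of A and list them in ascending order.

0, 1, 3

det(sI - A) = s^3 - (tr A)s^2 + (M11 + M22 + M33)s - det A, where Mii is the 2×2 principal minor of A obtained by deleting row i and column i.
tr A = 0 + (-5) + 9 = 4; M11 = (-5)·9 - (-12)·4 = -45 - (-48) = 3; M22 = 0·9 - (-6)·0 = 0 - 0 = 0; M33 = 0·(-5) - (-1)·0 = 0 - 0 = 0; sum of minors = 3.
det A = 0·((-5)·9 - (-12)·4) - (-1)·(0·9 - (-12)·0) + (-6)·(0·4 - (-5)·0) = 0·3 - (-1)·0 + (-6)·0 = 0.
So p(s) = det(sI - A) = s^3 - 4s^2 + 3s.
The constant term is 0, so p(s) = s(s^2 - 4s + 3).
Factor s^2 - 4s + 3: two numbers with sum 4 and product 3 are 3 and 1, so s^2 - 4s + 3 = (s - 3)(s - 1).
Hence p(s) = s (s - 3) (s - 1), with roots 0, 1, 3.
At least one eigenvalue has non-negative real part, so the system is not asymptotically stable.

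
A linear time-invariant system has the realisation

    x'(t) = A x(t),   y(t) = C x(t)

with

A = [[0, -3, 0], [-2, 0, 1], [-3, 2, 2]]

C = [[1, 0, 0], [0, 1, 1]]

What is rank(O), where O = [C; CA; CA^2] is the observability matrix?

3

CA = [[0, -3, 0], [-5, 2, 3]]
CA^2 = [[6, 0, -3], [-13, 21, 8]]
Observability matrix O = [C; CA; CA^2] = [[1, 0, 0], [0, 1, 1], [0, -3, 0], [-5, 2, 3], [6, 0, -3], [-13, 21, 8]]
Take the 3×3 submatrix of O formed by rows 1, 2, 3: [[1, 0, 0], [0, 1, 1], [0, -3, 0]]. Its determinant is 1·(1·0 - 1·(-3)) - 0·(0·0 - 1·0) + 0·(0·(-3) - 1·0) = 1·3 - 0·0 + 0·0 = 3 ≠ 0.
So rank(O) ≥ 3; since O has 3 columns, rank(O) = 3.
rank(O) = 3 = n, so the pair (A, C) is completely observable.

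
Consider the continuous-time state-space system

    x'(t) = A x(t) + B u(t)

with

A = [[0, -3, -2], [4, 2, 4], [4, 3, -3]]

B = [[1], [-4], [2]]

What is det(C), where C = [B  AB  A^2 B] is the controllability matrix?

AB = [[8], [4], [-14]]
A^2B = [[16], [-16], [86]]
Controllability matrix C = [B  AB  A^2B] = [[1, 8, 16], [-4, 4, -16], [2, -14, 86]]
Expanding along the first row, det(C) = 1·(4·86 - (-16)·(-14)) - 8·((-4)·86 - (-16)·2) + 16·((-4)·(-14) - 4·2) = 1·120 - 8·(-312) + 16·48 = 3384
Since det(C) ≠ 0, rank(C) = 3 and the system is completely controllable.

3384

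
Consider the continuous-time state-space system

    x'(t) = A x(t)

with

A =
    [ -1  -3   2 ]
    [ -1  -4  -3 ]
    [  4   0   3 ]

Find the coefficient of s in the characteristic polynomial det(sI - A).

Expand det(sI - A) for the 3×3 matrix.
p(s) = s^3 + 2s^2 - 22s - 71.
(Check: constant term = det(-A) = (-1)^3 det A = -71; coefficient of s^2 = -tr A = 2.)
The coefficient of s is -22.

-22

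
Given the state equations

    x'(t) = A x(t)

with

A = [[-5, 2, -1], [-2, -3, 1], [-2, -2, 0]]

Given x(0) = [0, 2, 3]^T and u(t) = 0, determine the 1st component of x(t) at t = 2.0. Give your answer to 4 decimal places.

0.0021

det(sI - A) = s^3 - (tr A)s^2 + (M11 + M22 + M33)s - det A, where Mii is the 2×2 principal minor of A obtained by deleting row i and column i.
tr A = (-5) + (-3) + 0 = -8; M11 = (-3)·0 - 1·(-2) = 0 - (-2) = 2; M22 = (-5)·0 - (-1)·(-2) = 0 - 2 = -2; M33 = (-5)·(-3) - 2·(-2) = 15 - (-4) = 19; sum of minors = 19.
det A = (-5)·((-3)·0 - 1·(-2)) - 2·((-2)·0 - 1·(-2)) + (-1)·((-2)·(-2) - (-3)·(-2)) = (-5)·2 - 2·2 + (-1)·(-2) = -12.
So p(s) = det(sI - A) = s^3 + 8s^2 + 19s + 12.
Rational-root test: any integer root divides 12. Testing small divisors, s = -1 works: p(-1) = -1 + 8 + (-19) + 12 = 0, so (s + 1) is a factor.
Dividing, p(s) = (s + 1)(s^2 + 7s + 12).
Factor s^2 + 7s + 12: two numbers with sum -7 and product 12 are -3 and -4, so s^2 + 7s + 12 = (s + 3)(s + 4).
Hence p(s) = (s + 1) (s + 3) (s + 4), with roots -4, -3, -1.
The eigenvalues -4, -3, -1 are distinct and real, so A is diagonalisable and x(t) = e^{At} x(0) = V diag(e^{λ_i t}) V^{-1} x(0), where the columns of V are the eigenvectors.
λ = -4: A - (-4)I = [[-1, 2, -1], [-2, 1, 1], [-2, -2, 4]]. v must be orthogonal to every row; (row 1) × (row 2) = [3, 3, 3], so take v_1 = [1, 1, 1]^T.
λ = -3: A - (-3)I = [[-2, 2, -1], [-2, 0, 1], [-2, -2, 3]]. v must be orthogonal to every row; (row 1) × (row 2) = [2, 4, 4], so take v_2 = [1, 2, 2]^T.
λ = -1: A - (-1)I = [[-4, 2, -1], [-2, -2, 1], [-2, -2, 1]]. v must be orthogonal to every row; (row 1) × (row 2) = [0, 6, 12], so take v_3 = [0, 1, 2]^T.
V = [v_1 v_2 v_3] = [[1, 1, 0], [1, 2, 1], [1, 2, 2]] has det V = 1, so V^{-1} = adj(V)/det V = [[2, -2, 1], [-1, 2, -1], [0, -1, 1]].
Modal coordinates z(0) = V^{-1} x(0): 2·0 + (-2)·2 + 1·3 = -1; (-1)·0 + 2·2 + (-1)·3 = 1; 0·0 + (-1)·2 + 1·3 = 1; so z(0) = [-1, 1, 1]^T.
x_1(t) = Σ_i (v_i)_1 · z_i(0) · e^{λ_i t} (row 1 of V times the modal terms).
x_1(2.0) = 1·(-1)·e^{-4·2.0} + 1·1·e^{-3·2.0} + 0·1·e^{-1·2.0} = (-1)·0.000335 + 1·0.002479 + 0·0.135335 = 0.0021.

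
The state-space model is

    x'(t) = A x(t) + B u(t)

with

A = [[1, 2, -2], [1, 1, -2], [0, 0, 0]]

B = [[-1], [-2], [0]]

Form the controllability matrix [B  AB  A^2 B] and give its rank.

AB = [[-5], [-3], [0]]
A^2B = [[-11], [-8], [0]]
Controllability matrix C = [B  AB  A^2B] = [[-1, -5, -11], [-2, -3, -8], [0, 0, 0]]
Row 3 of C is identically zero, so rank(C) ≤ 2.
The 2×2 minor from rows 1, 2, columns 1, 2 is (-1)·(-3) - (-5)·(-2) = 3 - 10 = -7 ≠ 0, so rank(C) = 2.
rank(C) = 2 < n = 3, so the pair (A, B) is not completely controllable.

2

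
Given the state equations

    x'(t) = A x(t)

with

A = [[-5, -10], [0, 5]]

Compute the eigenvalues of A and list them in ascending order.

det(sI - A) = s^2 - (tr A)s + det A, with tr A = (-5) + 5 = 0 and det A = (-5)·5 - (-10)·0 = -25 - 0 = -25.
So p(s) = det(sI - A) = s^2 - 25.
Factor s^2 - 25: two numbers with sum 0 and product -25 are 5 and -5, so s^2 - 25 = (s - 5)(s + 5).
Hence p(s) = (s - 5) (s + 5), with roots -5, 5.
At least one eigenvalue has non-negative real part, so the system is not asymptotically stable.

-5, 5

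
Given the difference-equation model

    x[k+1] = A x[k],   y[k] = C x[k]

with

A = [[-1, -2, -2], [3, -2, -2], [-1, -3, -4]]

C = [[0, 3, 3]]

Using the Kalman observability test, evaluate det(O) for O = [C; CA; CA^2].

-27

CA = [[6, -15, -18]]
CA^2 = [[-33, 72, 90]]
Observability matrix O = [C; CA; CA^2] = [[0, 3, 3], [6, -15, -18], [-33, 72, 90]]
Expanding along the first row, det(O) = 0·((-15)·90 - (-18)·72) - 3·(6·90 - (-18)·(-33)) + 3·(6·72 - (-15)·(-33)) = 0·(-54) - 3·(-54) + 3·(-63) = -27
Since det(O) ≠ 0, rank(O) = 3 and the system is completely observable.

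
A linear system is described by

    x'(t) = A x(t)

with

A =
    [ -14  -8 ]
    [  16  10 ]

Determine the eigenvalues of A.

-6, 2

det(sI - A) = s^2 - (tr A)s + det A, with tr A = (-14) + 10 = -4 and det A = (-14)·10 - (-8)·16 = -140 - (-128) = -12.
So p(s) = det(sI - A) = s^2 + 4s - 12.
Factor s^2 + 4s - 12: two numbers with sum -4 and product -12 are 2 and -6, so s^2 + 4s - 12 = (s - 2)(s + 6).
Hence p(s) = (s - 2) (s + 6), with roots -6, 2.
At least one eigenvalue has non-negative real part, so the system is not asymptotically stable.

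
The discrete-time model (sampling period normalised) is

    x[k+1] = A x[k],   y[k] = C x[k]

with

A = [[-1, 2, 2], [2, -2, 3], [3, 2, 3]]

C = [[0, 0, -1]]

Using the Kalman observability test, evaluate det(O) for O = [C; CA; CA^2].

CA = [[-3, -2, -3]]
CA^2 = [[-10, -8, -21]]
Observability matrix O = [C; CA; CA^2] = [[0, 0, -1], [-3, -2, -3], [-10, -8, -21]]
Expanding along the first row, det(O) = 0·((-2)·(-21) - (-3)·(-8)) - 0·((-3)·(-21) - (-3)·(-10)) + (-1)·((-3)·(-8) - (-2)·(-10)) = 0·18 - 0·33 + (-1)·4 = -4
Since det(O) ≠ 0, rank(O) = 3 and the system is completely observable.

-4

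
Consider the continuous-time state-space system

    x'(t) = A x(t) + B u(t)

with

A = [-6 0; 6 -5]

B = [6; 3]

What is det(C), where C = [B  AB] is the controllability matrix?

234

AB = [[-36], [21]]
Controllability matrix C = [B  AB] = [[6, -36], [3, 21]]
det(C) = 6·21 - (-36)·3 = 126 - (-108) = 234
Since det(C) ≠ 0, rank(C) = 2 and the system is completely controllable.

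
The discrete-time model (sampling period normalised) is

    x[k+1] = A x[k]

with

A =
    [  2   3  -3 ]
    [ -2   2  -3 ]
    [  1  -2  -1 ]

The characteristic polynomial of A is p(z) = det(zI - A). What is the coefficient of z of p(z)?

3

Expand det(zI - A) for the 3×3 matrix.
p(z) = z^3 - 3z^2 + 3z + 37.
(Check: constant term = det(-A) = (-1)^3 det A = 37; coefficient of z^2 = -tr A = -3.)
The coefficient of z is 3.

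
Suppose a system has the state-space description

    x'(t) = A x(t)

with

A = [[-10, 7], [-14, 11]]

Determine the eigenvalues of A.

-3, 4

det(sI - A) = s^2 - (tr A)s + det A, with tr A = (-10) + 11 = 1 and det A = (-10)·11 - 7·(-14) = -110 - (-98) = -12.
So p(s) = det(sI - A) = s^2 - s - 12.
Factor s^2 - s - 12: two numbers with sum 1 and product -12 are 4 and -3, so s^2 - s - 12 = (s - 4)(s + 3).
Hence p(s) = (s - 4) (s + 3), with roots -3, 4.
At least one eigenvalue has non-negative real part, so the system is not asymptotically stable.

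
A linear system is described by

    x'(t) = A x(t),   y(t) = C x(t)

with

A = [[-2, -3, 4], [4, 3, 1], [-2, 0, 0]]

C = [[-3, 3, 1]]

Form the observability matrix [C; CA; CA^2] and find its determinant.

CA = [[16, 18, -9]]
CA^2 = [[58, 6, 82]]
Observability matrix O = [C; CA; CA^2] = [[-3, 3, 1], [16, 18, -9], [58, 6, 82]]
Expanding along the first row, det(O) = (-3)·(18·82 - (-9)·6) - 3·(16·82 - (-9)·58) + 1·(16·6 - 18·58) = (-3)·1530 - 3·1834 + 1·(-948) = -11040
Since det(O) ≠ 0, rank(O) = 3 and the system is completely observable.

-11040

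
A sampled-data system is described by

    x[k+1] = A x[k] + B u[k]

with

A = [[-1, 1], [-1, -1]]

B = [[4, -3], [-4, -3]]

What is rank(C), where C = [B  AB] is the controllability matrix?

AB = [[-8, 0], [0, 6]]
Controllability matrix C = [B  AB] = [[4, -3, -8, 0], [-4, -3, 0, 6]]
Take the 2×2 submatrix of C formed by columns 1, 2: [[4, -3], [-4, -3]]. Its determinant is 4·(-3) - (-3)·(-4) = -12 - 12 = -24 ≠ 0.
So rank(C) ≥ 2; since C has 2 rows, rank(C) = 2.
rank(C) = 2 = n, so the pair (A, B) is completely controllable.

2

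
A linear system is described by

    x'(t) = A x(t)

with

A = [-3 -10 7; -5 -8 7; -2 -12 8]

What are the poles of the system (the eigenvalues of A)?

det(sI - A) = s^3 - (tr A)s^2 + (M11 + M22 + M33)s - det A, where Mii is the 2×2 principal minor of A obtained by deleting row i and column i.
tr A = (-3) + (-8) + 8 = -3; M11 = (-8)·8 - 7·(-12) = -64 - (-84) = 20; M22 = (-3)·8 - 7·(-2) = -24 - (-14) = -10; M33 = (-3)·(-8) - (-10)·(-5) = 24 - 50 = -26; sum of minors = -16.
det A = (-3)·((-8)·8 - 7·(-12)) - (-10)·((-5)·8 - 7·(-2)) + 7·((-5)·(-12) - (-8)·(-2)) = (-3)·20 - (-10)·(-26) + 7·44 = -12.
So p(s) = det(sI - A) = s^3 + 3s^2 - 16s + 12.
Rational-root test: any integer root divides 12. Testing small divisors, s = 1 works: p(1) = 1 + 3 + (-16) + 12 = 0, so (s - 1) is a factor.
Dividing, p(s) = (s - 1)(s^2 + 4s - 12).
Factor s^2 + 4s - 12: two numbers with sum -4 and product -12 are 2 and -6, so s^2 + 4s - 12 = (s - 2)(s + 6).
Hence p(s) = (s - 2) (s - 1) (s + 6), with roots -6, 1, 2.
At least one eigenvalue has non-negative real part, so the system is not asymptotically stable.

-6, 1, 2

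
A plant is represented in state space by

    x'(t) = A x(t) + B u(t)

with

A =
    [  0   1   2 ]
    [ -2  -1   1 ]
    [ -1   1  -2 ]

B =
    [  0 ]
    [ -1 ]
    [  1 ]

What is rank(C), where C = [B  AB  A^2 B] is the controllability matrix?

3

AB = [[1], [2], [-3]]
A^2B = [[-4], [-7], [7]]
Controllability matrix C = [B  AB  A^2B] = [[0, 1, -4], [-1, 2, -7], [1, -3, 7]]
det(C) = 0·(2·7 - (-7)·(-3)) - 1·((-1)·7 - (-7)·1) + (-4)·((-1)·(-3) - 2·1) = 0·(-7) - 1·0 + (-4)·1 = -4 ≠ 0, so rank(C) = 3.
rank(C) = 3 = n, so the pair (A, B) is completely controllable.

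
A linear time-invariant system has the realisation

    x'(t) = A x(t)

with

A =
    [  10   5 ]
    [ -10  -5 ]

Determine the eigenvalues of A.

0, 5

det(sI - A) = s^2 - (tr A)s + det A, with tr A = 10 + (-5) = 5 and det A = 10·(-5) - 5·(-10) = -50 - (-50) = 0.
So p(s) = det(sI - A) = s^2 - 5s.
Factor s^2 - 5s: two numbers with sum 5 and product 0 are 5 and 0, so s^2 - 5s = s(s - 5).
Hence p(s) = s (s - 5), with roots 0, 5.
At least one eigenvalue has non-negative real part, so the system is not asymptotically stable.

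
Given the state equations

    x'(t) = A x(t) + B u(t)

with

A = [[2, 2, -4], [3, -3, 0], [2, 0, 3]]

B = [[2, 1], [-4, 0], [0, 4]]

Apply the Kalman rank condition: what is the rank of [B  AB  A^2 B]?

AB = [[-4, -14], [18, 3], [4, 14]]
A^2B = [[12, -78], [-66, -51], [4, 14]]
Controllability matrix C = [B  AB  A^2B] = [[2, 1, -4, -14, 12, -78], [-4, 0, 18, 3, -66, -51], [0, 4, 4, 14, 4, 14]]
Take the 3×3 submatrix of C formed by columns 1, 2, 3: [[2, 1, -4], [-4, 0, 18], [0, 4, 4]]. Its determinant is 2·(0·4 - 18·4) - 1·((-4)·4 - 18·0) + (-4)·((-4)·4 - 0·0) = 2·(-72) - 1·(-16) + (-4)·(-16) = -64 ≠ 0.
So rank(C) ≥ 3; since C has 3 rows, rank(C) = 3.
rank(C) = 3 = n, so the pair (A, B) is completely controllable.

3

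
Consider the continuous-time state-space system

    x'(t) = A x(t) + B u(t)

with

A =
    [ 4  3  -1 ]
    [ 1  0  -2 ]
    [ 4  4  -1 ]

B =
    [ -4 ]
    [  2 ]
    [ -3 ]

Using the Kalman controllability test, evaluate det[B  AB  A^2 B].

AB = [[-7], [2], [-5]]
A^2B = [[-17], [3], [-15]]
Controllability matrix C = [B  AB  A^2B] = [[-4, -7, -17], [2, 2, 3], [-3, -5, -15]]
Expanding along the first row, det(C) = (-4)·(2·(-15) - 3·(-5)) - (-7)·(2·(-15) - 3·(-3)) + (-17)·(2·(-5) - 2·(-3)) = (-4)·(-15) - (-7)·(-21) + (-17)·(-4) = -19
Since det(C) ≠ 0, rank(C) = 3 and the system is completely controllable.

-19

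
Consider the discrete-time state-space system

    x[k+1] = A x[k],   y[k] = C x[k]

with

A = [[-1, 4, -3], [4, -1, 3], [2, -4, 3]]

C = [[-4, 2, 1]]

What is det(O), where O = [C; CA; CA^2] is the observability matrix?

CA = [[14, -22, 21]]
CA^2 = [[-60, -6, -45]]
Observability matrix O = [C; CA; CA^2] = [[-4, 2, 1], [14, -22, 21], [-60, -6, -45]]
Expanding along the first row, det(O) = (-4)·((-22)·(-45) - 21·(-6)) - 2·(14·(-45) - 21·(-60)) + 1·(14·(-6) - (-22)·(-60)) = (-4)·1116 - 2·630 + 1·(-1404) = -7128
Since det(O) ≠ 0, rank(O) = 3 and the system is completely observable.

-7128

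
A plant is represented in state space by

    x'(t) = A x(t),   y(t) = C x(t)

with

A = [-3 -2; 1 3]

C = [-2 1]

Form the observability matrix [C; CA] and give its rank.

CA = [[7, 7]]
Observability matrix O = [C; CA] = [[-2, 1], [7, 7]]
det(O) = (-2)·7 - 1·7 = -14 - 7 = -21 ≠ 0, so rank(O) = 2.
rank(O) = 2 = n, so the pair (A, C) is completely observable.

2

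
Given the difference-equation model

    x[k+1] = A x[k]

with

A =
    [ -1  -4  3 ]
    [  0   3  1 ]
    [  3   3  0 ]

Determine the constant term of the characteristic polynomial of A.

36

Expand det(zI - A) for the 3×3 matrix.
p(z) = z^3 - 2z^2 - 15z + 36.
(Check: constant term = det(-A) = (-1)^3 det A = 36; coefficient of z^2 = -tr A = -2.)
The constant term is 36.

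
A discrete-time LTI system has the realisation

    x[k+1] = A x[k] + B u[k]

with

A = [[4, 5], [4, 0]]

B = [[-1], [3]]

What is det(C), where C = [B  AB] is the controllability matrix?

AB = [[11], [-4]]
Controllability matrix C = [B  AB] = [[-1, 11], [3, -4]]
det(C) = (-1)·(-4) - 11·3 = 4 - 33 = -29
Since det(C) ≠ 0, rank(C) = 2 and the system is completely controllable.

-29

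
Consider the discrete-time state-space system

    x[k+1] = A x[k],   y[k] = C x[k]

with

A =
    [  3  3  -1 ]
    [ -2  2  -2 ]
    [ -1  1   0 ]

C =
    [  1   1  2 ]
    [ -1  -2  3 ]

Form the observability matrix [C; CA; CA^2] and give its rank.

CA = [[-1, 7, -3], [-2, -4, 5]]
CA^2 = [[-14, 8, -13], [-3, -9, 10]]
Observability matrix O = [C; CA; CA^2] = [[1, 1, 2], [-1, -2, 3], [-1, 7, -3], [-2, -4, 5], [-14, 8, -13], [-3, -9, 10]]
Take the 3×3 submatrix of O formed by rows 1, 2, 3: [[1, 1, 2], [-1, -2, 3], [-1, 7, -3]]. Its determinant is 1·((-2)·(-3) - 3·7) - 1·((-1)·(-3) - 3·(-1)) + 2·((-1)·7 - (-2)·(-1)) = 1·(-15) - 1·6 + 2·(-9) = -39 ≠ 0.
So rank(O) ≥ 3; since O has 3 columns, rank(O) = 3.
rank(O) = 3 = n, so the pair (A, C) is completely observable.

3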